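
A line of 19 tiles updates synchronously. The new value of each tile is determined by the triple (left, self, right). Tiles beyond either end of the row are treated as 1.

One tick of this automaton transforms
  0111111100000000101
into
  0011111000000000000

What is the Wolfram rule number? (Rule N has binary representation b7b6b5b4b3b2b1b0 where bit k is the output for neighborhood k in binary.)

position 2: 111 → 1  (bit 7 = 1)
position 7: 110 → 0  (bit 6 = 0)
position 0: 101 → 0  (bit 5 = 0)
position 8: 100 → 0  (bit 4 = 0)
position 1: 011 → 0  (bit 3 = 0)
position 16: 010 → 0  (bit 2 = 0)
position 15: 001 → 0  (bit 1 = 0)
position 9: 000 → 0  (bit 0 = 0)
bits b7..b0 = 10000000 = 128

128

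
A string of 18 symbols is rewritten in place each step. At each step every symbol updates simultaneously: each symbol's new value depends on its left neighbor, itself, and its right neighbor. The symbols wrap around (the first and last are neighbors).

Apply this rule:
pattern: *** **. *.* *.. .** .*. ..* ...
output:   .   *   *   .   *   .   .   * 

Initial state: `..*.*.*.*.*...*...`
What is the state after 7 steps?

*..*.*.*.*..*...**
*...*.*.*.....*.*.
..*..*.*..***..*.*
......*...*.*...*.
*****...*..*..*...
*...*.*.........*.
..*..*..*******..*

..*..*..*******..*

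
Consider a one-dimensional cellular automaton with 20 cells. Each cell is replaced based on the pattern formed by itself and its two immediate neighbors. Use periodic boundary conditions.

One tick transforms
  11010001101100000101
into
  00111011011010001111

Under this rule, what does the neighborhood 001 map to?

1

At position 6 the neighborhood is 001; the next row has 1 there.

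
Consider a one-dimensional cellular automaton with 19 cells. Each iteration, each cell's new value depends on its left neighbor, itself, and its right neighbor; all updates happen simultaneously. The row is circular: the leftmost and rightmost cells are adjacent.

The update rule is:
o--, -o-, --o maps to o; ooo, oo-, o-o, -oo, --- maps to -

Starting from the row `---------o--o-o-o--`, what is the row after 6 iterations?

--------------o---o

iteration 1: --------ooooo-o-oo-
iteration 2: -------o------o---o
iteration 3: o-----ooo----ooo-oo
iteration 4: -o---o---o--o------
iteration 5: ooo-ooo-oooooo-----
iteration 6: --------------o---o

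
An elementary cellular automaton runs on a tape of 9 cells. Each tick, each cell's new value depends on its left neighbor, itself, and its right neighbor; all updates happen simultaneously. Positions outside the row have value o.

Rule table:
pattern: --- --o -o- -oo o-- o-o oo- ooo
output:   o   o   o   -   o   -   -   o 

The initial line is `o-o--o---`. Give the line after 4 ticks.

tick 1: --ooooooo
tick 2: oo-oooooo
tick 3: o---ooooo
tick 4: -ooo-oooo

-ooo-oooo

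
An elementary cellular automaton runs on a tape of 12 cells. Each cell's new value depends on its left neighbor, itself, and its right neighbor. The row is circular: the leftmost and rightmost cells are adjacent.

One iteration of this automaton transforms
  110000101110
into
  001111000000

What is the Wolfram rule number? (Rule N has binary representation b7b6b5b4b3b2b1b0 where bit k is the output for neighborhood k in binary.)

position 9: 111 → 0  (bit 7 = 0)
position 1: 110 → 0  (bit 6 = 0)
position 7: 101 → 0  (bit 5 = 0)
position 2: 100 → 1  (bit 4 = 1)
position 0: 011 → 0  (bit 3 = 0)
position 6: 010 → 0  (bit 2 = 0)
position 5: 001 → 1  (bit 1 = 1)
position 3: 000 → 1  (bit 0 = 1)
bits b7..b0 = 00010011 = 19

19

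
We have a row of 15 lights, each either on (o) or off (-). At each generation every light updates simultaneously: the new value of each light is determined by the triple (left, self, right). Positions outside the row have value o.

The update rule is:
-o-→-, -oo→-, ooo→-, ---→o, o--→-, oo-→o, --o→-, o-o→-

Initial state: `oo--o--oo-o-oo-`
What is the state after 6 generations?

generation 1: -o------o----o-
generation 2: ---oooo---oo---
generation 3: -o----o-o--o-o-
generation 4: ---oo----------
generation 5: -o--o-oooooooo-
generation 6: -------------o-

-------------o-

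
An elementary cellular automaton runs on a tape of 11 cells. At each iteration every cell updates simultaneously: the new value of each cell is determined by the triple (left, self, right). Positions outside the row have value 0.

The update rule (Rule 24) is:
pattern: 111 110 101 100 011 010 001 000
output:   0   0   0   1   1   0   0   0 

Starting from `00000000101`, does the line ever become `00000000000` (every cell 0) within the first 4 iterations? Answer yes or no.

iteration 1: 00000000000
all cells are 0 at iteration 1

yes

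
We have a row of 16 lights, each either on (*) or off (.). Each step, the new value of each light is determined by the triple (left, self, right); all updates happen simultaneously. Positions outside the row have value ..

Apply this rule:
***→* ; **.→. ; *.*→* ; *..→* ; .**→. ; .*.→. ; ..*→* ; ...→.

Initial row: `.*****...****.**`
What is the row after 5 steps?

*.***.*.*.**.*..
.*.*.*.*.*..*.*.
*.*.*.*.*.**.*.*
.*.*.*.*.*..*.*.  (repeats step 2; period 2)
step 5: *.*.*.*.*.**.*.*

*.*.*.*.*.**.*.*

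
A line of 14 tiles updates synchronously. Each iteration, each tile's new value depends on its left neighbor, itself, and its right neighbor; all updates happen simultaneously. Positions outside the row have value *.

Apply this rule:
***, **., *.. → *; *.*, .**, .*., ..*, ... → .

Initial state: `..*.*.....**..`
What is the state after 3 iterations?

*....*.....**.
**....*.....*.
***....*......

***....*......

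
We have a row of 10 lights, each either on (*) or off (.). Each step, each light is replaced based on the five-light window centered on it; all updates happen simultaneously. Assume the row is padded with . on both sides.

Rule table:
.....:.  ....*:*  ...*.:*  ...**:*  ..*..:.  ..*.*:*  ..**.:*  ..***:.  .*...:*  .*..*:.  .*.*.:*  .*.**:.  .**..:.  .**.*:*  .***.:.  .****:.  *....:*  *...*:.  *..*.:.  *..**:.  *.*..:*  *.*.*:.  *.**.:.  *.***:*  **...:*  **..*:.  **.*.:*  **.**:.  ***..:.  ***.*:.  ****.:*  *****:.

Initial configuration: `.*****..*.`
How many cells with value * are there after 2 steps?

step 1: *...*....*
step 2: .*.*.****.
count of *: 6

6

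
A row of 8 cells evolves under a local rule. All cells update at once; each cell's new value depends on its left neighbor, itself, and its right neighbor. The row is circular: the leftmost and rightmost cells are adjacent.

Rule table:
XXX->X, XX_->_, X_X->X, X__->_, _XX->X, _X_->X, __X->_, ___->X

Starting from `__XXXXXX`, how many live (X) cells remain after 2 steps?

5

step 1: __XXXXX_
step 2: X_XXXX__
count of X: 5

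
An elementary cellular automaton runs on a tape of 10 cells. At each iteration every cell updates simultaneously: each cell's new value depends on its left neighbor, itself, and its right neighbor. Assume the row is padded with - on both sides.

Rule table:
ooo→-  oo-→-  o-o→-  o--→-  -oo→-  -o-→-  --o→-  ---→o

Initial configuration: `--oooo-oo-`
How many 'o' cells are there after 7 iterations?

1

o---------
--oooooooo
o---------  (repeats iteration 1; period 2)
iteration 7: o---------
count of o: 1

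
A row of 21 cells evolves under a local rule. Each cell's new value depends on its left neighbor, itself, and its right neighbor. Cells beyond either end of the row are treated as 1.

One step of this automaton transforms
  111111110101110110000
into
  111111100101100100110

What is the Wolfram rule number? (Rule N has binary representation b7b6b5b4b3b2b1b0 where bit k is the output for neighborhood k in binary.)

position 0: 111 → 1  (bit 7 = 1)
position 7: 110 → 0  (bit 6 = 0)
position 8: 101 → 0  (bit 5 = 0)
position 17: 100 → 0  (bit 4 = 0)
position 11: 011 → 1  (bit 3 = 1)
position 9: 010 → 1  (bit 2 = 1)
position 20: 001 → 0  (bit 1 = 0)
position 18: 000 → 1  (bit 0 = 1)
bits b7..b0 = 10001101 = 141

141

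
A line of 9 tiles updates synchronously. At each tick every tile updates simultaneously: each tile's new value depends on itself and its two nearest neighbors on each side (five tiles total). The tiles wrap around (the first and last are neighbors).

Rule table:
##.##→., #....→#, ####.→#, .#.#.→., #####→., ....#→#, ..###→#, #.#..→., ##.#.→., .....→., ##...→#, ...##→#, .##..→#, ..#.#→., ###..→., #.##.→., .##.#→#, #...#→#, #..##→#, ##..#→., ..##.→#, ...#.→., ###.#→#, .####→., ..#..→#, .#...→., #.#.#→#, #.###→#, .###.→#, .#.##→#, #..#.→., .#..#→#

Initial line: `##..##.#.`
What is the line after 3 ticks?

##..#....

.#.###.##
.#####..#
##..#....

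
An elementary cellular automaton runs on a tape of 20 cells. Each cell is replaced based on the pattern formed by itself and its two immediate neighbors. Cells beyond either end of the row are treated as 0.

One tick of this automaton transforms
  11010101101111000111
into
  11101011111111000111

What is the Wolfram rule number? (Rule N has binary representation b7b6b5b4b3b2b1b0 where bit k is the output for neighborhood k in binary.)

position 11: 111 → 1  (bit 7 = 1)
position 1: 110 → 1  (bit 6 = 1)
position 2: 101 → 1  (bit 5 = 1)
position 14: 100 → 0  (bit 4 = 0)
position 0: 011 → 1  (bit 3 = 1)
position 3: 010 → 0  (bit 2 = 0)
position 16: 001 → 0  (bit 1 = 0)
position 15: 000 → 0  (bit 0 = 0)
bits b7..b0 = 11101000 = 232

232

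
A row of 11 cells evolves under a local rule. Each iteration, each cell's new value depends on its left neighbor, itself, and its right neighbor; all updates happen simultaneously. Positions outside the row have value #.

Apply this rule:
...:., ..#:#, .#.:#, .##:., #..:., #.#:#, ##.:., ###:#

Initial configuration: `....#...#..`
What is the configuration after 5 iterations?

...##.###.#

...##..##.#
..#...#..#.
.##..##.###
#...#..#.##
...##.###.#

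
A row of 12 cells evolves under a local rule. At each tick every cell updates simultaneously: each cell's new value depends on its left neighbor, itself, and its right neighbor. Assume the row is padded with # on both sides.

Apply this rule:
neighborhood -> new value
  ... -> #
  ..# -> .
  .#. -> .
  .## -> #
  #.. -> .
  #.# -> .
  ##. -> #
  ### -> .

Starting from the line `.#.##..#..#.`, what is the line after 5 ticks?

...##.......
.#.##.#####.
...##.#...#.
.#.##...#...
...##.#...#.

...##.#...#.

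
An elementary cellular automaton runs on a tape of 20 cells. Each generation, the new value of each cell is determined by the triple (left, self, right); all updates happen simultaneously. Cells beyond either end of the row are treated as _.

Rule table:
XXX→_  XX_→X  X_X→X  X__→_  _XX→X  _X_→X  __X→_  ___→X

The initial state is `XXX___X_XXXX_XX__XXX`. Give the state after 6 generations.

X_XXX___X__X__X__XXX

X_X_X_XXX__XXXX__X_X
XXXXXXX_X__X__X__XXX
X_____XXX__X__X__X_X
X_XXX_X_X__X__X__XXX
XXX_XXXXX__X__X__X_X
X_XXX___X__X__X__XXX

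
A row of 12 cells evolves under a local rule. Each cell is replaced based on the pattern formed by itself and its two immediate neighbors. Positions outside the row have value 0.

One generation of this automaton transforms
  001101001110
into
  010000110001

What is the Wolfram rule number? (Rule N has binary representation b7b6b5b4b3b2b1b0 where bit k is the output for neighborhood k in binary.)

position 9: 111 → 0  (bit 7 = 0)
position 3: 110 → 0  (bit 6 = 0)
position 4: 101 → 0  (bit 5 = 0)
position 6: 100 → 1  (bit 4 = 1)
position 2: 011 → 0  (bit 3 = 0)
position 5: 010 → 0  (bit 2 = 0)
position 1: 001 → 1  (bit 1 = 1)
position 0: 000 → 0  (bit 0 = 0)
bits b7..b0 = 00010010 = 18

18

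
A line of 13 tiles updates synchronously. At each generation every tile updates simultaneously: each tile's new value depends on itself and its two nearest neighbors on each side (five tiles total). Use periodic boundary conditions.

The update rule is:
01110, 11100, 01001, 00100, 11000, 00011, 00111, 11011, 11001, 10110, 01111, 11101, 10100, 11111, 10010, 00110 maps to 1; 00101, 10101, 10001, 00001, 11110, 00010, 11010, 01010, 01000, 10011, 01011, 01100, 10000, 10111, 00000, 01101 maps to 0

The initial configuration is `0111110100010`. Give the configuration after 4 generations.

0000110100100

0111010100011
1011000100110
0010100110100
0000110100100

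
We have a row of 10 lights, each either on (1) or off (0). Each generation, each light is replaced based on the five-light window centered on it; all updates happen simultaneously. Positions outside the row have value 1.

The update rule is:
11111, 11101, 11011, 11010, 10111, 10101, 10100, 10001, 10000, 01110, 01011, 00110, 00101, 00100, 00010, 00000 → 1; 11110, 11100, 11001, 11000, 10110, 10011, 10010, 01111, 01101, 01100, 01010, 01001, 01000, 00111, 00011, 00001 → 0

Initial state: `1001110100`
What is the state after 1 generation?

0000111100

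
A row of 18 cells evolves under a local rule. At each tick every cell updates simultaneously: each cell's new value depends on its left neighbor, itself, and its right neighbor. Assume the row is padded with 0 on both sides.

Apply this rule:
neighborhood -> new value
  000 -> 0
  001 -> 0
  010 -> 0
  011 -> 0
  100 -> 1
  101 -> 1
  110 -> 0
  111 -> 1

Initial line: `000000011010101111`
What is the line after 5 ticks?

000000000000010101

000000000101010110
000000000010101001
000000000001010100
000000000000101010
000000000000010101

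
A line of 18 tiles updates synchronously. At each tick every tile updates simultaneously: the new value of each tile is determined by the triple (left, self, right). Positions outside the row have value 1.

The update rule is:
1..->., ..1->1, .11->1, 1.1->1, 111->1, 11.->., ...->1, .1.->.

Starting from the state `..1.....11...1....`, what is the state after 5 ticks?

11111..11..1111111

tick 1: .1..11111..11..111
tick 2: 1..11111..11..1111
tick 3: ..11111..11..11111
tick 4: .11111..11..111111
tick 5: 11111..11..1111111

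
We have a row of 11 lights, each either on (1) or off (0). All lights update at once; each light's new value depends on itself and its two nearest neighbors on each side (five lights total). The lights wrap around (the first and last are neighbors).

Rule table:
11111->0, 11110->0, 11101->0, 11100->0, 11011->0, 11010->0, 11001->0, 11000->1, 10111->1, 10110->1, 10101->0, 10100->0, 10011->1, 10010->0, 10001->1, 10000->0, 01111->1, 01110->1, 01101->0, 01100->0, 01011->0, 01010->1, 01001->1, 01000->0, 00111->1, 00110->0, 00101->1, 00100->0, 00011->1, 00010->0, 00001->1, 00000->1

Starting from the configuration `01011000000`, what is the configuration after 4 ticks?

00100100011

01010101111
00101001100
10110110010
00100100011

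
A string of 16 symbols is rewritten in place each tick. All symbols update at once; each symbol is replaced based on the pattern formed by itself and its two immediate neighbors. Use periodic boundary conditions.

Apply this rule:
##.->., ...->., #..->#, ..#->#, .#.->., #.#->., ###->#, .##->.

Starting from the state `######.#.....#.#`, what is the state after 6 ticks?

#####...#...#...
.###.#.#.#.#.#.#
..#.............
.#.#............
#...#...........
.#.#.#.........#

.#.#.#.........#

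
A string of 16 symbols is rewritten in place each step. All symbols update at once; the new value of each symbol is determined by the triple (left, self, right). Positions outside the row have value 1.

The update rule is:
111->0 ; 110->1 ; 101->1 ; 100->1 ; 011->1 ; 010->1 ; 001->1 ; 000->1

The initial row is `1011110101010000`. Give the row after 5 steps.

1110011111111111

1110011111111111
0011110000000000
1110011111111111  (repeats step 1; period 2)
step 5: 1110011111111111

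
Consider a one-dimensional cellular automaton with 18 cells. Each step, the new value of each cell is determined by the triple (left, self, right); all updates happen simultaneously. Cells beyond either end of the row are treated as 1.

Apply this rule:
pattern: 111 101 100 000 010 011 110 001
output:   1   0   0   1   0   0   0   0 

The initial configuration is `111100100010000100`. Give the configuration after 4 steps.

001100000010000110

111000001000110000
110011100010000110
100001001000110000
001100000010000110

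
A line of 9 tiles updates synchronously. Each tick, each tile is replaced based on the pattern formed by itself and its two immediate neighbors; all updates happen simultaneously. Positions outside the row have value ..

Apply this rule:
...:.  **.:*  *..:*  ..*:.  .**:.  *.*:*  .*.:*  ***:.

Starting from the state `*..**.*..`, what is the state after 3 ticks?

..**....*

**..****.
.**....**
..**....*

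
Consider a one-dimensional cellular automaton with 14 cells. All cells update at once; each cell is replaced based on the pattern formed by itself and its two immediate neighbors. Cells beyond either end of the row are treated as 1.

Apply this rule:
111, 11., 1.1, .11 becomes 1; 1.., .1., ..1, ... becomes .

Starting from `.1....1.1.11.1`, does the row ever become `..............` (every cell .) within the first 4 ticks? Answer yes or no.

1......1.11111
1.......111111
1.......111111  (fixed point — unchanged through tick 4)
tick 4 is 1.......111111, still not uniform .

no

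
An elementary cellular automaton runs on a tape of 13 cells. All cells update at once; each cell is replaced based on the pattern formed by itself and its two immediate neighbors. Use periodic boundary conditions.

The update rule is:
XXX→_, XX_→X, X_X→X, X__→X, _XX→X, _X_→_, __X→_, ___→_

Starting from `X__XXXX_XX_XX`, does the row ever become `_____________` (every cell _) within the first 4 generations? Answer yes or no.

no

XX_X__XXXXXX_
XXX_X_X____XX
__XX_X_X___X_
__XXX_X_X___X
generation 4 is __XXX_X_X___X, still not uniform _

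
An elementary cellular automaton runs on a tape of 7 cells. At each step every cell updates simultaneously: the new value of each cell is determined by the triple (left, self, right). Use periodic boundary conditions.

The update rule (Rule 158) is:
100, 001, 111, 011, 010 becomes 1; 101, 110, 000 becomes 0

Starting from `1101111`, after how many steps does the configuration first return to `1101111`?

14

1001111
0111111
0111110
1111101
1111001
1110111
1100111
1011111
0011111
1111110
1111100
1111011
1110011
1101111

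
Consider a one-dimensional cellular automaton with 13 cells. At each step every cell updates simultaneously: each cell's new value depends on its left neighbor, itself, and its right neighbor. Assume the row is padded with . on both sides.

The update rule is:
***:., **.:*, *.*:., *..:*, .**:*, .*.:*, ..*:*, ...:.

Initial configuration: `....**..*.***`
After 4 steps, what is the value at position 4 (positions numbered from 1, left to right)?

.

...******.*.*
..**....*.*.*
.****..**.*.*
**..*****.*.*
position 4 holds .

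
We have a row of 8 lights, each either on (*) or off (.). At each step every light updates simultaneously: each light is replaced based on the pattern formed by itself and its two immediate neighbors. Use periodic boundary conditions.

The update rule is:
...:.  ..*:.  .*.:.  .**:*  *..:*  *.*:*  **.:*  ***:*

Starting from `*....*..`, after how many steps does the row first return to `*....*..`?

8

.*....*.
..*....*
*..*....
.*..*...
..*..*..
...*..*.
....*..*
*....*..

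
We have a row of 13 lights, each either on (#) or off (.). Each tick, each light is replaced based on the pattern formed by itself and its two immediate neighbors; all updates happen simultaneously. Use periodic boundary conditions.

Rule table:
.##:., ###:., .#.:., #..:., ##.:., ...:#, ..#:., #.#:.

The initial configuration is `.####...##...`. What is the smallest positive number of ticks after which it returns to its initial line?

2

tick 1: ......#....##
tick 2: .####...##...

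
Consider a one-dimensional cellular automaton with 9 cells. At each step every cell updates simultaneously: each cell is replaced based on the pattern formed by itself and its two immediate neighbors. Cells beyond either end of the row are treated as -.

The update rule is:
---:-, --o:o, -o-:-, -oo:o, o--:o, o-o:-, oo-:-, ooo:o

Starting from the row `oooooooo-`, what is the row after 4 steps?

oooo---o-

step 1: ooooooo-o
step 2: oooooo---
step 3: ooooo-o--
step 4: oooo---o-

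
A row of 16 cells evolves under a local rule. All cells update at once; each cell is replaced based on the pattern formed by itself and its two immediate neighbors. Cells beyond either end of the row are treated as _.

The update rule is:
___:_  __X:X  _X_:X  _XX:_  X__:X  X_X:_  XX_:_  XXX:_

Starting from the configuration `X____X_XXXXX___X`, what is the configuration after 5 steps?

XX__XX______X_XX
__XX__X____XX___
_X__XXXX__X__X__
XXXX____XXXXXXX_
____X__X_______X

____X__X_______X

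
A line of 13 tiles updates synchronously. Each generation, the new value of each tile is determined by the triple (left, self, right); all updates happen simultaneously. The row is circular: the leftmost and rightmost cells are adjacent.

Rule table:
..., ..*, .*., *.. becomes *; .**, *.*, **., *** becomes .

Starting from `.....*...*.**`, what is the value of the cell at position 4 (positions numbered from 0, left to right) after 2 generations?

**********...
..........***
position 4 holds .

.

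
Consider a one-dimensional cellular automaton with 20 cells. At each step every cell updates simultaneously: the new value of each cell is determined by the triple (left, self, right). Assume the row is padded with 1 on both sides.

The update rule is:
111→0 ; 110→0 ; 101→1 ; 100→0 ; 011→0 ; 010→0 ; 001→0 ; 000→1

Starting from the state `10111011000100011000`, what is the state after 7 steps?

00000100010001000000

step 1: 01000100010001000010
step 2: 10010001000100011001
step 3: 00000100010001000000
step 4: 01110001000100011110
step 5: 10000100010001000001
step 6: 00110001000100011100
step 7: 00000100010001000000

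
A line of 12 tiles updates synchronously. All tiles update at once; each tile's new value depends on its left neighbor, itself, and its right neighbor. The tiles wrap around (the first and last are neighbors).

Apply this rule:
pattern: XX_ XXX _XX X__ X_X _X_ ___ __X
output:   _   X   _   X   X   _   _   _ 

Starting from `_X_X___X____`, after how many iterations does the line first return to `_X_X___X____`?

12

__X_X___X___
___X_X___X__
____X_X___X_
_____X_X___X
X_____X_X___
_X_____X_X__
__X_____X_X_
___X_____X_X
X___X_____X_
_X___X_____X
X_X___X_____
_X_X___X____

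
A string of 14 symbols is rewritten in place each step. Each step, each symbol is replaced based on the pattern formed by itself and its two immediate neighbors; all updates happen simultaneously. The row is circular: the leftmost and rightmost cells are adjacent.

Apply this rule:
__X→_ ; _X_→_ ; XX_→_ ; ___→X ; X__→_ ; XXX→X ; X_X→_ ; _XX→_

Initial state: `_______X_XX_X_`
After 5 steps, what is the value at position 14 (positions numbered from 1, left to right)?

XXXXXX________
_XXXX__XXXXXX_
__XX____XXXX__
X____XX__XX__X
__XX__________
position 14 holds _

_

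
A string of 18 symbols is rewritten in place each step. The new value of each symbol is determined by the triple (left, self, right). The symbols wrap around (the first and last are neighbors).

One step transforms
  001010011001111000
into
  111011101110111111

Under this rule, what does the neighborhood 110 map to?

At position 8 the neighborhood is 110; the next row has 1 there.

1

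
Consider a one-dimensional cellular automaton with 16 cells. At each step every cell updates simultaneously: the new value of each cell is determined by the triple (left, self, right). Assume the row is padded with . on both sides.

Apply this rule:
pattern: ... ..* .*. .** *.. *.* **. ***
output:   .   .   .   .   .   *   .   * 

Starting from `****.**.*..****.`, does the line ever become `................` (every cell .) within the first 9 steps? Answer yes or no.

step 1: .**.*..*....**..
step 2: ...*............
step 3: ................
all cells are . at step 3

yes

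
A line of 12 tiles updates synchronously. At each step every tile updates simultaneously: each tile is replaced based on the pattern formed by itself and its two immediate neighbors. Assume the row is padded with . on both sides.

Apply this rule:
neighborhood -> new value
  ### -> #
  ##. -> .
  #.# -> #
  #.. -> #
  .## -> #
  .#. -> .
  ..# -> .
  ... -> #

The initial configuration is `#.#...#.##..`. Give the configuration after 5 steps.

.#.##..##.##
..##.#.#.##.
#.#.#.#.##.#
.#.#.#.##.#.
..#.#.##.#.#

..#.#.##.#.#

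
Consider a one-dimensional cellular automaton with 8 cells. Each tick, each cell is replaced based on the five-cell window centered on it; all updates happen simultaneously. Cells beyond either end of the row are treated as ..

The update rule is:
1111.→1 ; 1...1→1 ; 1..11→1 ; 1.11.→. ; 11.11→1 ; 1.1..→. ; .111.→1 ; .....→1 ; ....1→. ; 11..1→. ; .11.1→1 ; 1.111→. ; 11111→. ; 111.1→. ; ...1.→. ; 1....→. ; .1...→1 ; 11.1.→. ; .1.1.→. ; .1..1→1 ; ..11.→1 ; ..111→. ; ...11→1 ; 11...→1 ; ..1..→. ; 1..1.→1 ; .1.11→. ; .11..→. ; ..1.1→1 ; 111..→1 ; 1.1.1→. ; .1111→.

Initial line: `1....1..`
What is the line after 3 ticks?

.1....1.
..1....1
...1....

...1....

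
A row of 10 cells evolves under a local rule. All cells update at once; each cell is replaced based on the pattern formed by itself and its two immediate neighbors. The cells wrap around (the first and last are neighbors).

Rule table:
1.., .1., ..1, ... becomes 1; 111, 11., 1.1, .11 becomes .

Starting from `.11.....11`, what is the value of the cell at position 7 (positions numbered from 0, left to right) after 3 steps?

...11111..
111.....11
...11111..
position 7 holds 1

1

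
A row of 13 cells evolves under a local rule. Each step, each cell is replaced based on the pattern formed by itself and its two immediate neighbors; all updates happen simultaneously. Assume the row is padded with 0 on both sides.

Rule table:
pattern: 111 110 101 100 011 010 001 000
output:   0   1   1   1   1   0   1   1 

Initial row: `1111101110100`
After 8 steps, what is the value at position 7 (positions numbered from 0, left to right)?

1

1000111011011
0111101111111
1100111000001
1111101111110
1000111000011
0111101111111  (repeats step 2; period 4)
step 8: 1111101111110
position 7 holds 1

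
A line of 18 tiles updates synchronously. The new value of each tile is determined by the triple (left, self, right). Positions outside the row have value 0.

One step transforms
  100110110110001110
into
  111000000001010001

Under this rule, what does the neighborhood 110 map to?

At position 4 the neighborhood is 110; the next row has 0 there.

0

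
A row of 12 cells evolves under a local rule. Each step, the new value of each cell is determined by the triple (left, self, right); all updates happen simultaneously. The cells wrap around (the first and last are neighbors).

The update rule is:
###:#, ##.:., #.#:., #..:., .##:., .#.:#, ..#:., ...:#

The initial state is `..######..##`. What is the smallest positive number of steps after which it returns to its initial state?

step 1: ...####.....
step 2: ##..##..####
step 3: #........###
step 4: ..######..##

4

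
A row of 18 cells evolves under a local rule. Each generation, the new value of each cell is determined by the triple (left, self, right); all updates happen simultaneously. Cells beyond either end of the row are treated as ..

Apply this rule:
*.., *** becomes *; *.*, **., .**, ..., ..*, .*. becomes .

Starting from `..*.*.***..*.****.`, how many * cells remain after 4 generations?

1

.......*.*....**.*
..........*.......
...........*......
............*.....
count of *: 1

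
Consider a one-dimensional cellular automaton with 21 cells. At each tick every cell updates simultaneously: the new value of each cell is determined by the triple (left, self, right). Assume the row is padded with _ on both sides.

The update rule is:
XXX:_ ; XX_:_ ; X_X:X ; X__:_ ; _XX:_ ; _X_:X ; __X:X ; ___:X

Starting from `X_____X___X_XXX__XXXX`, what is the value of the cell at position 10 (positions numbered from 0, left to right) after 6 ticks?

_

X_XXXXX_XXXX____X____
XX_____X_____XXXX_XXX
___XXXXX_XXXX____X___
XXX_____X_____XXXX_XX
____XXXXX_XXXX____X__
XXXX_____X_____XXXX_X
position 10 holds _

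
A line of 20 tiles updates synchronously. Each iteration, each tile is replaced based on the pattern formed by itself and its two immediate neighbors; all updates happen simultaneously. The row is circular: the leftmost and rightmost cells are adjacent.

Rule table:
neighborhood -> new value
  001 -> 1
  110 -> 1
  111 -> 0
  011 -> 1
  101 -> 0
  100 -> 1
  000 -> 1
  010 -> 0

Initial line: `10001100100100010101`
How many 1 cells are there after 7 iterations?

13

11111111011011100001
00000001011010111111
11111110011000100001
00000011111111011111
11111110000001010001
00000011111110001111
11111110000011111001
count of 1: 13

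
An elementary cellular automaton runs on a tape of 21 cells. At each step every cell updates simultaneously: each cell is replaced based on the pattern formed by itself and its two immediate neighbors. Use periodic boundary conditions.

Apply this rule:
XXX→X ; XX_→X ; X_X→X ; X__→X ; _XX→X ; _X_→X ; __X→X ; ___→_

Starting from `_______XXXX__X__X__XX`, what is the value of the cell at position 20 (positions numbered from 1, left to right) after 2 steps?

X_____XXXXXXXXXXXXXXX
XX___XXXXXXXXXXXXXXXX
position 20 holds X

X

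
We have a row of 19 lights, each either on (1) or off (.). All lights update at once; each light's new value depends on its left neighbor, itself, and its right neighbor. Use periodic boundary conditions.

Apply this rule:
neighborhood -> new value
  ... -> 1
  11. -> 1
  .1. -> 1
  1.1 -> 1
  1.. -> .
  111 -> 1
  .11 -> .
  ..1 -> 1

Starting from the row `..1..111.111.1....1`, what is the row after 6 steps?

.1111.1111.111.1111

step 1: .11.1.111.1111.1111
step 2: 1.1111.111.1111.111
step 3: 11.1111.111.1111.11
step 4: 111.1111.111.1111.1
step 5: 1111.1111.111.1111.
step 6: .1111.1111.111.1111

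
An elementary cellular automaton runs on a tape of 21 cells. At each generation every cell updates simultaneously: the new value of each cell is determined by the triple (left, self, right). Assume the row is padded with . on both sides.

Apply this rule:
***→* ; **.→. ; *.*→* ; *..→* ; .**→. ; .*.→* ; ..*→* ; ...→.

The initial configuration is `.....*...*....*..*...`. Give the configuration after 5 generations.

generation 1: ....***.***..******..
generation 2: ...*.*.*.*.**.****.*.
generation 3: ..*********..*.**.***
generation 4: .*.*******.****..*.*.
generation 5: ***.*****.*.**.******

***.*****.*.**.******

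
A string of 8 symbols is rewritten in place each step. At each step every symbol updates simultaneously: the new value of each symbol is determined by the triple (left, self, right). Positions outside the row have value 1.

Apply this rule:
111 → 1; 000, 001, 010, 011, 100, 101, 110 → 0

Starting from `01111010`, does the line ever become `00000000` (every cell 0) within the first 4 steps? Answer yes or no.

00110000
00000000
all cells are 0 at step 2

yes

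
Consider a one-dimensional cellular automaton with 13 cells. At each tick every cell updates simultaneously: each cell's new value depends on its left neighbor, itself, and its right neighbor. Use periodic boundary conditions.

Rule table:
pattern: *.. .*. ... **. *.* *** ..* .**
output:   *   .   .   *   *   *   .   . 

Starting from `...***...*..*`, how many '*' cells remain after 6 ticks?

5

*...***...*..
.*...***...*.
..*...***...*
*..*...***...
.*..*...***..
..*..*...***.
count of *: 5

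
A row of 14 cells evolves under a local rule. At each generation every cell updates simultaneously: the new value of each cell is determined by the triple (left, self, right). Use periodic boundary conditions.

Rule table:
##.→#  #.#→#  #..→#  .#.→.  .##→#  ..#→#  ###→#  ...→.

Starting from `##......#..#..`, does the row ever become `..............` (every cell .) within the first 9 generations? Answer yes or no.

###....#.##.##
####..#.######
######.#######
##############
##############  (fixed point — unchanged through generation 9)
generation 9 is ##############, still not uniform .

no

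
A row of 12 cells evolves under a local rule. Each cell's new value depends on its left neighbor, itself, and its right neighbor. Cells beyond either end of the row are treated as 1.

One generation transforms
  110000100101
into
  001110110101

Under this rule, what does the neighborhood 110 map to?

At position 1 the neighborhood is 110; the next row has 0 there.

0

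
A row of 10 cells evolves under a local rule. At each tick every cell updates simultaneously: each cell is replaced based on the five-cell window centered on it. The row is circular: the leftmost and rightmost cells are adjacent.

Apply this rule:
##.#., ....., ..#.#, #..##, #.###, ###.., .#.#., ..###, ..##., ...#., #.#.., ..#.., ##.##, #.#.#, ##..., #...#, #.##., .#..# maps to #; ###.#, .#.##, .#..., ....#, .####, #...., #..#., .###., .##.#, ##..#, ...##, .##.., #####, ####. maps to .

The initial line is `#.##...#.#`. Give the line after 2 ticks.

.#.##...##

.##.####.#
.#.##...##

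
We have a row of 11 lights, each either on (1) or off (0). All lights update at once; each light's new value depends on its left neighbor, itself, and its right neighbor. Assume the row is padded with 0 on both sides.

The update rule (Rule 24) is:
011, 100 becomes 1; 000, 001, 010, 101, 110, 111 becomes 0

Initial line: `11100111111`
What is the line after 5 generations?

00001000010

10010100000
01000010000
00100001000
00010000100
00001000010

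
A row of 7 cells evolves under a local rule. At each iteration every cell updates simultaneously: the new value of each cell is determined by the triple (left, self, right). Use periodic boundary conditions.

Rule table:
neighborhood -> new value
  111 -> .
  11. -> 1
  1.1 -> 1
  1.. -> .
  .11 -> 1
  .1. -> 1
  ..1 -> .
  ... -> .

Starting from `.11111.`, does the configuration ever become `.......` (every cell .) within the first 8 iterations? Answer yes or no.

.1...1.
.1...1.  (fixed point — unchanged through iteration 8)
iteration 8 is .1...1., still not uniform .

no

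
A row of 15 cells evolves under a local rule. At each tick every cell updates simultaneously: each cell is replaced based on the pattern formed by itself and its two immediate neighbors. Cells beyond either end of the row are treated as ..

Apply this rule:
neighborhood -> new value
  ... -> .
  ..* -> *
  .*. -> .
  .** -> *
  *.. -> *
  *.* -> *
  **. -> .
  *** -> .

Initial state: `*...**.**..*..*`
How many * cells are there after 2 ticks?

10

.*.**.**.**.**.
*.**.**.**.**.*
count of *: 10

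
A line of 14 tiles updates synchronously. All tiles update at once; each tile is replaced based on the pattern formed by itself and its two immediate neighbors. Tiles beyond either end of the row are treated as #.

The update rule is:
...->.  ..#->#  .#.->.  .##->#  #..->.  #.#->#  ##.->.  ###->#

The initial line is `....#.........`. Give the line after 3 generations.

...#.........#
..#.........##
.#.........###

.#.........###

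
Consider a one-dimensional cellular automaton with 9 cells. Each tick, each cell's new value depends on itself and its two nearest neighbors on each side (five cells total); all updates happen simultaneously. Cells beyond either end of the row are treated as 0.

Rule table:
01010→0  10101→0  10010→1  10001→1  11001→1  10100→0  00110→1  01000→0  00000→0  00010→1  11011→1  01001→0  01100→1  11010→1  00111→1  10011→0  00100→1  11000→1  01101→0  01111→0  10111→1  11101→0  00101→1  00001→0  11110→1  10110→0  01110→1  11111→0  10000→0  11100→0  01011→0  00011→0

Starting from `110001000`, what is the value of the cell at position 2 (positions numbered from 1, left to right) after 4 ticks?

tick 1: 111111000
tick 2: 100010100
tick 3: 101110000
tick 4: 101101000
position 2 holds 0

0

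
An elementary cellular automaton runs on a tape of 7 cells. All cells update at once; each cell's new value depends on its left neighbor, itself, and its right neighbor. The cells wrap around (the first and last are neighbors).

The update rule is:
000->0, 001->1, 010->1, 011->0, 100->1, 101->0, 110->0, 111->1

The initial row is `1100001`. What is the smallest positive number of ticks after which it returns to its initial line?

1010010
1011110
1001100
1110011
1101101
1000000
1100001

7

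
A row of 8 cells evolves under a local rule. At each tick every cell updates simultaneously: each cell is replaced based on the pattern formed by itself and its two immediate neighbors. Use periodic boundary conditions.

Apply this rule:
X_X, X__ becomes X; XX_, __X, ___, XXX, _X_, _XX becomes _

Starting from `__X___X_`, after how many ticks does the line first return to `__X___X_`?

4

___X___X
X___X___
_X___X__
__X___X_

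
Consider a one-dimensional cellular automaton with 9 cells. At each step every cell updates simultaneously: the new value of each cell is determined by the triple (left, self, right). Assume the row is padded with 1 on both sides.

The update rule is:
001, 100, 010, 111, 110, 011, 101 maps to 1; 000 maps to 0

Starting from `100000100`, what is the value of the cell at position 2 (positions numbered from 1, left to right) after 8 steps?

1

step 1: 110001111
step 2: 111011111
step 3: 111111111
step 4: 111111111  (fixed point — unchanged through step 8)
position 2 holds 1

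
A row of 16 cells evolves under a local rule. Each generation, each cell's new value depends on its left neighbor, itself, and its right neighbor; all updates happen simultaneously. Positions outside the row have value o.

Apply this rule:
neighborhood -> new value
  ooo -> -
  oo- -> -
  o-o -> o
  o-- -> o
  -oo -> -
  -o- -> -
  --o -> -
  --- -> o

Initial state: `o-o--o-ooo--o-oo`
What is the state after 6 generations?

-o-o--o---o--o--
o-o-o--oo--o--o-
-o-o-o---o--o--o
o-o-o-oo--o--o--
-o-o-o--o--o--o-
o-o-o-o--o--o--o

o-o-o-o--o--o--o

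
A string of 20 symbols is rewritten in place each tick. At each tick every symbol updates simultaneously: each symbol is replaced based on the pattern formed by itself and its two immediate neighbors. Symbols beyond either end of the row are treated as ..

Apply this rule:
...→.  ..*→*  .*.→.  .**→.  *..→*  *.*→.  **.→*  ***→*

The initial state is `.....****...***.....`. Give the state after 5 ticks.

*.*.....*.****.*.***

tick 1: ....*.****.*.***....
tick 2: ...*...***....***...
tick 3: ..*.*.*.***..*.***..
tick 4: .*.......****...***.
tick 5: *.*.....*.****.*.***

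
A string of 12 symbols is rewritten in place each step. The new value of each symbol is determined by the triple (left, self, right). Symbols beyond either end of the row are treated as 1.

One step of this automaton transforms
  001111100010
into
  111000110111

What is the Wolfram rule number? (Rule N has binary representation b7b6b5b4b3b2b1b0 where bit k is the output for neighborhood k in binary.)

126

position 3: 111 → 0  (bit 7 = 0)
position 6: 110 → 1  (bit 6 = 1)
position 11: 101 → 1  (bit 5 = 1)
position 0: 100 → 1  (bit 4 = 1)
position 2: 011 → 1  (bit 3 = 1)
position 10: 010 → 1  (bit 2 = 1)
position 1: 001 → 1  (bit 1 = 1)
position 8: 000 → 0  (bit 0 = 0)
bits b7..b0 = 01111110 = 126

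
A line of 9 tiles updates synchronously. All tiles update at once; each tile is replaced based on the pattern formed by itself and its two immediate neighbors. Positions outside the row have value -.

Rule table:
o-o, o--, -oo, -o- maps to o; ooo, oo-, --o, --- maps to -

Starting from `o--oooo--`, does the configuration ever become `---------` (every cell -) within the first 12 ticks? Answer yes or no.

no

oo-o---o-
o-ooo--oo
ooo--o-o-
o--o-oooo
oo-ooo---
o-oo--o--
ooo-o-oo-
o--oooo-o
oo-o---oo
o-ooo--o-
ooo--o-oo
o--o-ooo-
tick 12 is o--o-ooo-, still not uniform -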